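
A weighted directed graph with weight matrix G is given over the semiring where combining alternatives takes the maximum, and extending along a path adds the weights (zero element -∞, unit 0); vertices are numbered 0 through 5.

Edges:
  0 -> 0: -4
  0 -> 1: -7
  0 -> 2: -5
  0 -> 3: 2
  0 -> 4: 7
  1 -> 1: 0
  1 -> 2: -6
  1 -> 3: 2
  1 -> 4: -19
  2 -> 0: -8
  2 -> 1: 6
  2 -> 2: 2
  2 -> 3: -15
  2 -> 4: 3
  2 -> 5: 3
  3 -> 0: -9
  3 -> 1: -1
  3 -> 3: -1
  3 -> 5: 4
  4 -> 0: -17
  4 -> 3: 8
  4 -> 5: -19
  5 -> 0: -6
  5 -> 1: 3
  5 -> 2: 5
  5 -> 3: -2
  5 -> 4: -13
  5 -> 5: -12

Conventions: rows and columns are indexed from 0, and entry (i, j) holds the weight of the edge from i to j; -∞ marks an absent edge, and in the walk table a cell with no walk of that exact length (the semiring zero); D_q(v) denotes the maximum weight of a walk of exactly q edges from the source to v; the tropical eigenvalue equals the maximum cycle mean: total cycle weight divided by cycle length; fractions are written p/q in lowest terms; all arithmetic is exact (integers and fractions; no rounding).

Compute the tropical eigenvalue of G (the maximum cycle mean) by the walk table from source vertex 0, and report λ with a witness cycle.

q=0: [0, -∞, -∞, -∞, -∞, -∞]
q=1: [-4, -7, -5, 2, 7, -∞]
q=2: [-7, 1, -3, 15, 3, 6]
q=3: [6, 14, 11, 14, 0, 19]
q=4: [13, 22, 24, 17, 14, 18]
q=5: [16, 30, 26, 24, 27, 27]
q=6: [21, 32, 32, 35, 29, 29]
Optimal cycle mean attained by: cycle 2->4->3->5->2, total 3 + 8 + 4 + 5, length 4.
Answer: λ = 5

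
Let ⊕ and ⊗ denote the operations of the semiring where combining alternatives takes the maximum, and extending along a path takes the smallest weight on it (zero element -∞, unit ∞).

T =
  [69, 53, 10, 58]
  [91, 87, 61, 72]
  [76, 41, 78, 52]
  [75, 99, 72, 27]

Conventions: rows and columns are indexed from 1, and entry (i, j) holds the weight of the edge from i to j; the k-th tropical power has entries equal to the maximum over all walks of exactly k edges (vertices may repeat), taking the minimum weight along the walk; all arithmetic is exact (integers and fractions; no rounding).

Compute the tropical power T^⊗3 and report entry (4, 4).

T^⊗2:
  [69, 58, 58, 58]
  [87, 87, 72, 72]
  [76, 53, 78, 58]
  [91, 87, 72, 72]
T^⊗3:
  [69, 58, 58, 58]
  [87, 87, 72, 72]
  [76, 58, 78, 58]
  [87, 87, 72, 72]
Key observation: the optimum is the walk 4->2->2->4, with weight 99 min 87 min 72 = 72.
Optimal value attained by: walk 4->2->2->4.
Answer: (T^⊗3)[4][4] = 72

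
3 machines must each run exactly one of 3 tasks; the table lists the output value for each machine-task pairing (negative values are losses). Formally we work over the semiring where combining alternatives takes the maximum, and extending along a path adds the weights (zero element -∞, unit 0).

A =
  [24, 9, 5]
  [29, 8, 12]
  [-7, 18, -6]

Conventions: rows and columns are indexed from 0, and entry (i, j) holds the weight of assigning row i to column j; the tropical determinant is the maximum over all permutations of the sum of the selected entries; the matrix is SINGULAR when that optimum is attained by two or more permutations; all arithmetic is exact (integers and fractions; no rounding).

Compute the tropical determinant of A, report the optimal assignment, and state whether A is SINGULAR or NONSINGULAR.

σ = (0, 1, 2): 24 + 8 + (-6) = 26
σ = (0, 2, 1): 24 + 12 + 18 = 54
σ = (1, 0, 2): 9 + 29 + (-6) = 32
σ = (1, 2, 0): 9 + 12 + (-7) = 14
σ = (2, 0, 1): 5 + 29 + 18 = 52
σ = (2, 1, 0): 5 + 8 + (-7) = 6
Optimal value attained by: σ = (0, 2, 1).
Answer: det⊕(A) = 54; verdict: NONSINGULAR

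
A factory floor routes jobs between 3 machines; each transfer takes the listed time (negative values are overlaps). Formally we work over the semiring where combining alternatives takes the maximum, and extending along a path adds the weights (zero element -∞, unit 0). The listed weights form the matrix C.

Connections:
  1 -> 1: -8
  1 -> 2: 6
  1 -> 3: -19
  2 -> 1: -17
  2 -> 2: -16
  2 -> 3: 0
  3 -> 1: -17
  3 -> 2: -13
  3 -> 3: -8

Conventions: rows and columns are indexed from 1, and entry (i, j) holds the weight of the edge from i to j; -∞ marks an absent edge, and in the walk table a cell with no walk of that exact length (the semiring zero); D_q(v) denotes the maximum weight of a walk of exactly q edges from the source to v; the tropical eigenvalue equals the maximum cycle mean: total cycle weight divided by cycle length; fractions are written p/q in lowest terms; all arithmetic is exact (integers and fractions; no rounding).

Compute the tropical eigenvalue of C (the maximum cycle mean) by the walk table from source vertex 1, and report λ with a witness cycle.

q=0: [0, -∞, -∞]
q=1: [-8, 6, -19]
q=2: [-11, -2, 6]
q=3: [-11, -5, -2]
Optimal cycle mean attained by: cycle 1->2->3->1, total 6 + 0 + (-17), length 3.
Answer: λ = -11/3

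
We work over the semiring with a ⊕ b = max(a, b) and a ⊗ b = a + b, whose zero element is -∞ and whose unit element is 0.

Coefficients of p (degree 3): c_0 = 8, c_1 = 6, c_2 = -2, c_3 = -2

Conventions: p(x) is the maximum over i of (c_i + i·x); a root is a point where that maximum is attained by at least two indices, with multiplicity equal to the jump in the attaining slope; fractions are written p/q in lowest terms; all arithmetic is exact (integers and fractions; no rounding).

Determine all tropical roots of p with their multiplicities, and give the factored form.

hull edge (i=0, c=8) to (i=1, c=6): slope -2, span 1
hull edge (i=1, c=6) to (i=3, c=-2): slope -4, span 2
Factored form: p(x) = -2 ⊗ (x ⊕ 2) ⊗ (x ⊕ 4) ⊗ (x ⊕ 4)
Answer: roots = 2 (mult 1), 4 (mult 2)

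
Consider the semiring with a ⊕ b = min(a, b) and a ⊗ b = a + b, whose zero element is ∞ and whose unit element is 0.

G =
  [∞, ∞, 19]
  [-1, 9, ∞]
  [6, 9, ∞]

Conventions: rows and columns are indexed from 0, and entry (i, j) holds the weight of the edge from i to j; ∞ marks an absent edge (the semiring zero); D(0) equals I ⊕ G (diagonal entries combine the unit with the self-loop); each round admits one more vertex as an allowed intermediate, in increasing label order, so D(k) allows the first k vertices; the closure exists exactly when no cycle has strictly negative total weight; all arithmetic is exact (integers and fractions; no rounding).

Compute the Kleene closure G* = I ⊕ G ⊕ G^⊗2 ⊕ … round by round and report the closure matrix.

D(0):
  [0, ∞, 19]
  [-1, 0, ∞]
  [6, 9, 0]
D(1):
  [0, ∞, 19]
  [-1, 0, 18]
  [6, 9, 0]
D(2):
  [0, ∞, 19]
  [-1, 0, 18]
  [6, 9, 0]
D(3):
  [0, 28, 19]
  [-1, 0, 18]
  [6, 9, 0]
Answer: G* = [[0, 28, 19], [-1, 0, 18], [6, 9, 0]]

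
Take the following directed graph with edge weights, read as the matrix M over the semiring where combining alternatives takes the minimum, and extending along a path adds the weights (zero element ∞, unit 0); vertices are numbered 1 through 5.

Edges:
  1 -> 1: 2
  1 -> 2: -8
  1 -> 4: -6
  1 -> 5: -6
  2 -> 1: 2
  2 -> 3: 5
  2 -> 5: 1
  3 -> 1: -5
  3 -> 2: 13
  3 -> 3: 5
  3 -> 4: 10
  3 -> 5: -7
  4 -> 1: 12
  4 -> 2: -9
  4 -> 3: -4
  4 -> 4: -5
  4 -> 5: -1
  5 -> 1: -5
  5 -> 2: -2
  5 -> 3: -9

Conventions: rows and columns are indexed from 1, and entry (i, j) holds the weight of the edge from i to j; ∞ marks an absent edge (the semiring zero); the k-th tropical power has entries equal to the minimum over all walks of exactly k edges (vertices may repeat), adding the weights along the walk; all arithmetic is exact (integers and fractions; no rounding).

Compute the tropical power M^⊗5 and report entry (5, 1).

M^⊗2:
  [-11, -15, -15, -11, -7]
  [-4, -6, -8, -4, -4]
  [-12, -13, -16, -11, -11]
  [-9, -14, -10, -10, -11]
  [-14, -13, -4, -11, -16]
M^⊗3:
  [-20, -20, -16, -17, -22]
  [-13, -13, -13, -10, -15]
  [-21, -20, -20, -18, -23]
  [-16, -19, -20, -15, -17]
  [-21, -22, -25, -20, -20]
M^⊗4:
  [-27, -28, -31, -26, -26]
  [-20, -21, -24, -19, -20]
  [-28, -29, -32, -27, -27]
  [-25, -24, -26, -22, -27]
  [-30, -29, -29, -27, -32]
M^⊗5:
  [-36, -35, -35, -33, -38]
  [-29, -28, -29, -26, -31]
  [-37, -36, -36, -34, -39]
  [-32, -33, -36, -31, -33]
  [-37, -38, -41, -36, -36]
Key observation: the optimum is the walk 5->3->5->3->5->1, with weight (-9) + (-7) + (-9) + (-7) + (-5) = -37.
Optimal value attained by: walk 5->3->5->3->5->1.
Answer: (M^⊗5)[5][1] = -37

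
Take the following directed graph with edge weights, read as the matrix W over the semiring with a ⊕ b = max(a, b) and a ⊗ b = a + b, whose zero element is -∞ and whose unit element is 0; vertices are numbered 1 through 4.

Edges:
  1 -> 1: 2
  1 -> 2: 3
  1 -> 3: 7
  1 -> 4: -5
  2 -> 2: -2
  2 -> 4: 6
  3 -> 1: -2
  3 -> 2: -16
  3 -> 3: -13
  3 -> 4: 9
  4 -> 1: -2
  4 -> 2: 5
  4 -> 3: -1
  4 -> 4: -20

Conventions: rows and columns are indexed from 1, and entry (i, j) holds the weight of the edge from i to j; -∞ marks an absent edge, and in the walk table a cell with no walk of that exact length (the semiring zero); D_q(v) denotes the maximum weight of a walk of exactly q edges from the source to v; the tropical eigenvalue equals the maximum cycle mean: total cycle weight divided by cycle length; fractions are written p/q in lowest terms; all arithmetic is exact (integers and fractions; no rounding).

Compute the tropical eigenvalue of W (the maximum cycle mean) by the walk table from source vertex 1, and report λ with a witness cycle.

q=0: [0, -∞, -∞, -∞]
q=1: [2, 3, 7, -5]
q=2: [5, 5, 9, 16]
q=3: [14, 21, 15, 18]
q=4: [16, 23, 21, 27]
Optimal cycle mean attained by: cycle 2->4->2, total 6 + 5, length 2.
Answer: λ = 11/2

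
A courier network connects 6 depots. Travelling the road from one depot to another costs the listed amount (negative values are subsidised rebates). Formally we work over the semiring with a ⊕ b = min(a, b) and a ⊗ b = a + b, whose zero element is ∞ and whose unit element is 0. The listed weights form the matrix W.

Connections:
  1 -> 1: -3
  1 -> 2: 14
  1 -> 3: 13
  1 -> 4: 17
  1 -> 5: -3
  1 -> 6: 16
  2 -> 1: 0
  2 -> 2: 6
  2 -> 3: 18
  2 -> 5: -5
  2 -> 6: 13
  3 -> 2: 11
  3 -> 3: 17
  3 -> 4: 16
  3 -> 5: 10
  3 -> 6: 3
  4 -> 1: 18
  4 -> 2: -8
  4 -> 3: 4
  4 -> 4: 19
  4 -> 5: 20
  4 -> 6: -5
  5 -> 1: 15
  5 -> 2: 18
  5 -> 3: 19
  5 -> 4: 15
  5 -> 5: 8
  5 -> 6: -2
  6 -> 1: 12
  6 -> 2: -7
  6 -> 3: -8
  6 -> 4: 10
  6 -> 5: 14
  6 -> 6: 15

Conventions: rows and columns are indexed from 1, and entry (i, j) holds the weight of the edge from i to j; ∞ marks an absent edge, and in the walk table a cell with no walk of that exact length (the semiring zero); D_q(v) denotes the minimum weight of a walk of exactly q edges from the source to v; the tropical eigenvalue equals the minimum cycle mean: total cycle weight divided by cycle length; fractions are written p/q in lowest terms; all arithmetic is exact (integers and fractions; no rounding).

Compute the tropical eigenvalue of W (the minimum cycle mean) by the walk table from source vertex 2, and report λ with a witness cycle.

q=0: [∞, 0, ∞, ∞, ∞, ∞]
q=1: [0, 6, 18, ∞, -5, 13]
q=2: [-3, 6, 5, 10, -3, -7]
q=3: [-6, -14, -15, 3, -6, -5]
q=4: [-14, -12, -13, 1, -19, -12]
q=5: [-17, -19, -20, -4, -17, -21]
q=6: [-20, -28, -29, -11, -24, -19]
Optimal cycle mean attained by: cycle 2->5->6->2, total (-5) + (-2) + (-7), length 3.
Answer: λ = -14/3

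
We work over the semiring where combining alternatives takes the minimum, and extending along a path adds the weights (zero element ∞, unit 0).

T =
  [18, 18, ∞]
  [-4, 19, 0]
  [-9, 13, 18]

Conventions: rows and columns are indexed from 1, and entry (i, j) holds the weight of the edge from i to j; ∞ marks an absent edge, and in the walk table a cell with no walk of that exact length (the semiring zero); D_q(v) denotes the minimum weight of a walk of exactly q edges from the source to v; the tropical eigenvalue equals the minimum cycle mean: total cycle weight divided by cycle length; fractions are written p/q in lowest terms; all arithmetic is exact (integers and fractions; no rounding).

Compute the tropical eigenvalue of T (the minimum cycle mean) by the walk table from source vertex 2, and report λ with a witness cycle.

q=0: [∞, 0, ∞]
q=1: [-4, 19, 0]
q=2: [-9, 13, 18]
q=3: [9, 9, 13]
Optimal cycle mean attained by: cycle 1->2->3->1, total 18 + 0 + (-9), length 3.
Answer: λ = 3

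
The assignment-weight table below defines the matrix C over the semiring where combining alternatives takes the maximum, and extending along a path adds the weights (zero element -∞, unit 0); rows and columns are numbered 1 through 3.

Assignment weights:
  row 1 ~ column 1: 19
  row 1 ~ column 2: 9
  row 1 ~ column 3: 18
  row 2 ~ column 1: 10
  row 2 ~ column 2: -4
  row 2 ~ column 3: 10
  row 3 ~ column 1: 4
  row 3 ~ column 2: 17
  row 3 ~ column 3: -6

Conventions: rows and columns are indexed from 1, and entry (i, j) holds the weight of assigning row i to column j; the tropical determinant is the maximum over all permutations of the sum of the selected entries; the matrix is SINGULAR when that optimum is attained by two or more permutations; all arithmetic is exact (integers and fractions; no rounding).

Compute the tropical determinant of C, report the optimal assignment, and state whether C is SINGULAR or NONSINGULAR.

σ = (1, 2, 3): 19 + (-4) + (-6) = 9
σ = (1, 3, 2): 19 + 10 + 17 = 46
σ = (2, 1, 3): 9 + 10 + (-6) = 13
σ = (2, 3, 1): 9 + 10 + 4 = 23
σ = (3, 1, 2): 18 + 10 + 17 = 45
σ = (3, 2, 1): 18 + (-4) + 4 = 18
Optimal value attained by: σ = (1, 3, 2).
Answer: det⊕(C) = 46; verdict: NONSINGULAR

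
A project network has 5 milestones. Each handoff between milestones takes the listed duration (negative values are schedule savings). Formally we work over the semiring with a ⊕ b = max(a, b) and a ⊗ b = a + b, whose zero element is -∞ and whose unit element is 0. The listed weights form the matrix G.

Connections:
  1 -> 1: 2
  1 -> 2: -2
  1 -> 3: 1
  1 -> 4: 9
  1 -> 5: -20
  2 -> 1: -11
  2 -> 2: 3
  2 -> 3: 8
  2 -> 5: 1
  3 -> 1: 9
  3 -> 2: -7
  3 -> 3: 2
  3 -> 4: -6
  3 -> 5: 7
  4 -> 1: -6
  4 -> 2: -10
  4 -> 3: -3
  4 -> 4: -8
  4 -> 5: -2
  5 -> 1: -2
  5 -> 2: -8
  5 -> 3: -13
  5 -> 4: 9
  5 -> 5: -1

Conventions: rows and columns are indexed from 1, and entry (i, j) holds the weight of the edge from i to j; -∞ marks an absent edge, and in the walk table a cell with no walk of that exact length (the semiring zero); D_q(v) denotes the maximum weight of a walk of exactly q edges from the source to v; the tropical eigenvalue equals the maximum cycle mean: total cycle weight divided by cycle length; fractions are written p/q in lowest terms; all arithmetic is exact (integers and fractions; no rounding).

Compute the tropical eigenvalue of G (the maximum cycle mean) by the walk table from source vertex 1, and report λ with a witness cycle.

q=0: [0, -∞, -∞, -∞, -∞]
q=1: [2, -2, 1, 9, -20]
q=2: [10, 1, 6, 11, 8]
q=3: [15, 8, 11, 19, 13]
q=4: [20, 13, 16, 24, 18]
q=5: [25, 18, 21, 29, 23]
Optimal cycle mean attained by: cycle 1->2->3->1, total (-2) + 8 + 9, length 3.
Answer: λ = 5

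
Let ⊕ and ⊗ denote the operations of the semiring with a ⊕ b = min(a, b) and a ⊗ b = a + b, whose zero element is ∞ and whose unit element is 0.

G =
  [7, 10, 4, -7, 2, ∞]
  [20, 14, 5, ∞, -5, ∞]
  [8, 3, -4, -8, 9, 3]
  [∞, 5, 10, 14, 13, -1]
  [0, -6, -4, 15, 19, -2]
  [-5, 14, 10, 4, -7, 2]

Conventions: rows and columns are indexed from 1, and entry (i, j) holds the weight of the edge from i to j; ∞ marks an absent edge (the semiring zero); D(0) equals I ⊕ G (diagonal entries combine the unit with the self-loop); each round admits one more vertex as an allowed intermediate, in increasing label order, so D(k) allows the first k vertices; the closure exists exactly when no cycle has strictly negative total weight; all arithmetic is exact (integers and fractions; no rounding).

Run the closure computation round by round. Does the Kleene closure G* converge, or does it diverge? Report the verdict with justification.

Detection: at round 0, diagonal entry (3, 3) turns strictly negative.
Key observation: the cycle 3->3 has total weight (-4), which is strictly negative.
Answer: DIVERGES — negative cycle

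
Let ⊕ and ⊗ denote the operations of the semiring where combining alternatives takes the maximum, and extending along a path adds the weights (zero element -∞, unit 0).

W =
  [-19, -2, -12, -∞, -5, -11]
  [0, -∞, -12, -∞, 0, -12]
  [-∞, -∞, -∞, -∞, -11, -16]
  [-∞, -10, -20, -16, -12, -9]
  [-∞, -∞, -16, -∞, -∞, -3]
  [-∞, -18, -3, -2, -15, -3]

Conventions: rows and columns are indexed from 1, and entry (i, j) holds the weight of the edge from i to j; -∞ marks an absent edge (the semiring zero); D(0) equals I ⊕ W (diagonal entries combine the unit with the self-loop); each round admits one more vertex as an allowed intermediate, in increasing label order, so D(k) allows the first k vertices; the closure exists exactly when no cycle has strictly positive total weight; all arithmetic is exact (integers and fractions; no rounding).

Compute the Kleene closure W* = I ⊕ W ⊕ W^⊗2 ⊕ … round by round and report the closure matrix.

D(0):
  [0, -2, -12, -∞, -5, -11]
  [0, 0, -12, -∞, 0, -12]
  [-∞, -∞, 0, -∞, -11, -16]
  [-∞, -10, -20, 0, -12, -9]
  [-∞, -∞, -16, -∞, 0, -3]
  [-∞, -18, -3, -2, -15, 0]
D(1):
  [0, -2, -12, -∞, -5, -11]
  [0, 0, -12, -∞, 0, -11]
  [-∞, -∞, 0, -∞, -11, -16]
  [-∞, -10, -20, 0, -12, -9]
  [-∞, -∞, -16, -∞, 0, -3]
  [-∞, -18, -3, -2, -15, 0]
D(2):
  [0, -2, -12, -∞, -2, -11]
  [0, 0, -12, -∞, 0, -11]
  [-∞, -∞, 0, -∞, -11, -16]
  [-10, -10, -20, 0, -10, -9]
  [-∞, -∞, -16, -∞, 0, -3]
  [-18, -18, -3, -2, -15, 0]
D(3):
  [0, -2, -12, -∞, -2, -11]
  [0, 0, -12, -∞, 0, -11]
  [-∞, -∞, 0, -∞, -11, -16]
  [-10, -10, -20, 0, -10, -9]
  [-∞, -∞, -16, -∞, 0, -3]
  [-18, -18, -3, -2, -14, 0]
D(4):
  [0, -2, -12, -∞, -2, -11]
  [0, 0, -12, -∞, 0, -11]
  [-∞, -∞, 0, -∞, -11, -16]
  [-10, -10, -20, 0, -10, -9]
  [-∞, -∞, -16, -∞, 0, -3]
  [-12, -12, -3, -2, -12, 0]
D(5):
  [0, -2, -12, -∞, -2, -5]
  [0, 0, -12, -∞, 0, -3]
  [-∞, -∞, 0, -∞, -11, -14]
  [-10, -10, -20, 0, -10, -9]
  [-∞, -∞, -16, -∞, 0, -3]
  [-12, -12, -3, -2, -12, 0]
D(6):
  [0, -2, -8, -7, -2, -5]
  [0, 0, -6, -5, 0, -3]
  [-26, -26, 0, -16, -11, -14]
  [-10, -10, -12, 0, -10, -9]
  [-15, -15, -6, -5, 0, -3]
  [-12, -12, -3, -2, -12, 0]
Answer: W* = [[0, -2, -8, -7, -2, -5], [0, 0, -6, -5, 0, -3], [-26, -26, 0, -16, -11, -14], [-10, -10, -12, 0, -10, -9], [-15, -15, -6, -5, 0, -3], [-12, -12, -3, -2, -12, 0]]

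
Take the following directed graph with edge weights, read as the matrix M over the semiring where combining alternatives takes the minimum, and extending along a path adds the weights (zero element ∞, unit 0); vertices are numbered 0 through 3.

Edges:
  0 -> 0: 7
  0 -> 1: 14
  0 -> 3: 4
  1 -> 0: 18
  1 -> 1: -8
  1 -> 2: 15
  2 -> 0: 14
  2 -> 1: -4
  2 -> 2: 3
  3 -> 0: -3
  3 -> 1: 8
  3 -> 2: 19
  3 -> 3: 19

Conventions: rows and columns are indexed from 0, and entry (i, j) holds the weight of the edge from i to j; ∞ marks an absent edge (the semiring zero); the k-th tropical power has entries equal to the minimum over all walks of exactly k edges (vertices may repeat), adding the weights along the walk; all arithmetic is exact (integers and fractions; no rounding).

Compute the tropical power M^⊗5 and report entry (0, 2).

M^⊗2:
  [1, 6, 23, 11]
  [10, -16, 7, 22]
  [14, -12, 6, 18]
  [4, 0, 22, 1]
M^⊗3:
  [8, -2, 21, 5]
  [2, -24, -1, 14]
  [6, -20, 3, 18]
  [-2, -8, 15, 8]
M^⊗4:
  [2, -10, 13, 12]
  [-6, -32, -9, 6]
  [-2, -28, -5, 10]
  [5, -16, 7, 2]
M^⊗5:
  [8, -18, 5, 6]
  [-14, -40, -17, -2]
  [-10, -36, -13, 2]
  [-1, -24, -1, 9]
Key observation: the optimum is the walk 0->1->1->1->1->2, with weight 14 + (-8) + (-8) + (-8) + 15 = 5.
Optimal value attained by: walk 0->1->1->1->1->2.
Answer: (M^⊗5)[0][2] = 5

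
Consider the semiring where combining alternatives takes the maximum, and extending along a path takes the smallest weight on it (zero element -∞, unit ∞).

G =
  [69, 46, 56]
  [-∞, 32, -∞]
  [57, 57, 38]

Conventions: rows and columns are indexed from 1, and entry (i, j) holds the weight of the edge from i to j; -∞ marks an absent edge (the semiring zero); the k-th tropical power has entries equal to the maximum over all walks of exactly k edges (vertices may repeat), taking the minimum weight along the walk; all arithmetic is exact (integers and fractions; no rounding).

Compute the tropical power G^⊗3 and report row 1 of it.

G^⊗2:
  [69, 56, 56]
  [-∞, 32, -∞]
  [57, 46, 56]
G^⊗3:
  [69, 56, 56]
  [-∞, 32, -∞]
  [57, 56, 56]
Answer: row 1 of G^⊗3 = [69, 56, 56]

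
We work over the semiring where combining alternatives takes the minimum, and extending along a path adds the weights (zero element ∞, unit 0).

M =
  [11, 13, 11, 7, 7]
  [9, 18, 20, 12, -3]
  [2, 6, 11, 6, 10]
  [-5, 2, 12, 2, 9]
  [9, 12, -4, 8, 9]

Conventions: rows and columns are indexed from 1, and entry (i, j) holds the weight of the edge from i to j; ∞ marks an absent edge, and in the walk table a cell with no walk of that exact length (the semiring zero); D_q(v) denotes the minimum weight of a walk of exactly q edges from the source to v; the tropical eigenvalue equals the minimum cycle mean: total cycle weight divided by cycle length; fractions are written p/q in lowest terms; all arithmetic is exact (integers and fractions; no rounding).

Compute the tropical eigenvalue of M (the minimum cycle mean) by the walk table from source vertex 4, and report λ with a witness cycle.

q=0: [∞, ∞, ∞, 0, ∞]
q=1: [-5, 2, 12, 2, 9]
q=2: [-3, 4, 5, 2, -1]
q=3: [-3, 4, -5, 4, 1]
q=4: [-3, 1, -3, 1, 1]
q=5: [-4, 3, -3, 3, -2]
Optimal cycle mean attained by: cycle 2->5->3->2, total (-3) + (-4) + 6, length 3.
Answer: λ = -1/3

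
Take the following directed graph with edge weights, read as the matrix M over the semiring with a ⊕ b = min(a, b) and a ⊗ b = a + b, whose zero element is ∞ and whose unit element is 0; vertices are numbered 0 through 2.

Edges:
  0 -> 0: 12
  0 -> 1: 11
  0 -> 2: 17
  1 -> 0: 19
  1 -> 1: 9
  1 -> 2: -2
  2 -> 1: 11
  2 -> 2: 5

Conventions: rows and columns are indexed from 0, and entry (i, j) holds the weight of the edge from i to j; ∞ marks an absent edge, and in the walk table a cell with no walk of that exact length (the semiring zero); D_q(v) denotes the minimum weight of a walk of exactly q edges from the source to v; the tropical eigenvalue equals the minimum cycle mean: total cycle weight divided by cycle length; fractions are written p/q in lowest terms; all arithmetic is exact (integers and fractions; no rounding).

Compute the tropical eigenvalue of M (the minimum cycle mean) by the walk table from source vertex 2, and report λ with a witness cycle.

q=0: [∞, ∞, 0]
q=1: [∞, 11, 5]
q=2: [30, 16, 9]
q=3: [35, 20, 14]
Optimal cycle mean attained by: cycle 1->2->1, total (-2) + 11, length 2.
Answer: λ = 9/2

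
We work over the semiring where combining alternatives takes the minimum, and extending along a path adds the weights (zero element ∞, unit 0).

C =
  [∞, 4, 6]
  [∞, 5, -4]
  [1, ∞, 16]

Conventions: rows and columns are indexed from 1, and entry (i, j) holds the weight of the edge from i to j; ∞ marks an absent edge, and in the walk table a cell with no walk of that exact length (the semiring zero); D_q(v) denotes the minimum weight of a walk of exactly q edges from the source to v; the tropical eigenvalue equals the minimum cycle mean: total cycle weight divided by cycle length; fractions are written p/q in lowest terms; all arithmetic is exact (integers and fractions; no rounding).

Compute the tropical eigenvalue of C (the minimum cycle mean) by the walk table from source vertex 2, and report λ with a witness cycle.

q=0: [∞, 0, ∞]
q=1: [∞, 5, -4]
q=2: [-3, 10, 1]
q=3: [2, 1, 3]
Optimal cycle mean attained by: cycle 1->2->3->1, total 4 + (-4) + 1, length 3.
Answer: λ = 1/3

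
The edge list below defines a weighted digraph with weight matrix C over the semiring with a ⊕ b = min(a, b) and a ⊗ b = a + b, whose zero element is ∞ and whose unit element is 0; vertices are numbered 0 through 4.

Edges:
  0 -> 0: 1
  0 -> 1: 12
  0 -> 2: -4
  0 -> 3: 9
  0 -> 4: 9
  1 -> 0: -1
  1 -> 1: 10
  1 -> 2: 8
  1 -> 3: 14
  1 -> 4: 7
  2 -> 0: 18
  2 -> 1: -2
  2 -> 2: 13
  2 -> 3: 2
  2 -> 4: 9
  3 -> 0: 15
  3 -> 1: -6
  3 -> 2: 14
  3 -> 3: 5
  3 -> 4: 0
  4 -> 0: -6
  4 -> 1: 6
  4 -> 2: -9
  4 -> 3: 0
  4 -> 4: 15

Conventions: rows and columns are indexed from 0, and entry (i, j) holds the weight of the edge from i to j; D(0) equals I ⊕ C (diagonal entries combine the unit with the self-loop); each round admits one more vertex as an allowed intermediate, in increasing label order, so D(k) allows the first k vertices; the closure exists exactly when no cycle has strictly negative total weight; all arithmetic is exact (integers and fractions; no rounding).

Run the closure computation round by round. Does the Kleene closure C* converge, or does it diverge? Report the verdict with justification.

D(0):
  [0, 12, -4, 9, 9]
  [-1, 0, 8, 14, 7]
  [18, -2, 0, 2, 9]
  [15, -6, 14, 0, 0]
  [-6, 6, -9, 0, 0]
D(1):
  [0, 12, -4, 9, 9]
  [-1, 0, -5, 8, 7]
  [18, -2, 0, 2, 9]
  [15, -6, 11, 0, 0]
  [-6, 6, -10, 0, 0]
Detection: at round 2, diagonal entry (2, 2) turns strictly negative.
Key observation: the cycle 2->1->0->2 has total weight (-2) + (-1) + (-4), which is strictly negative.
Answer: DIVERGES — negative cycle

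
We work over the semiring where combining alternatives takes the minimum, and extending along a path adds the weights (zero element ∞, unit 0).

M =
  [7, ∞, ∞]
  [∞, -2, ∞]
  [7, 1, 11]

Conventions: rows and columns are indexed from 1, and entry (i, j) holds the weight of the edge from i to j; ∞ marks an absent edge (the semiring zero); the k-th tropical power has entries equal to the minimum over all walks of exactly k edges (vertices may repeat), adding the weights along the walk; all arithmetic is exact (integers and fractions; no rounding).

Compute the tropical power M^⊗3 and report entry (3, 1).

M^⊗2:
  [14, ∞, ∞]
  [∞, -4, ∞]
  [14, -1, 22]
M^⊗3:
  [21, ∞, ∞]
  [∞, -6, ∞]
  [21, -3, 33]
Key observation: the optimum is the walk 3->1->1->1, with weight 7 + 7 + 7 = 21.
Optimal value attained by: walk 3->1->1->1.
Answer: (M^⊗3)[3][1] = 21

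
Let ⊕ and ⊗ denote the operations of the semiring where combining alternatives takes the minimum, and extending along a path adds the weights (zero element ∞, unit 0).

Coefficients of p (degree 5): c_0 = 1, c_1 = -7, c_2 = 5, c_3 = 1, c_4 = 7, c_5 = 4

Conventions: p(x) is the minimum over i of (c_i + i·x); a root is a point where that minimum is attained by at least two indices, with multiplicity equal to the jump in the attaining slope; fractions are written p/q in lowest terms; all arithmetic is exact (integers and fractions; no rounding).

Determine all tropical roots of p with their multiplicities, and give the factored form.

hull edge (i=0, c=1) to (i=1, c=-7): slope -8, span 1
hull edge (i=1, c=-7) to (i=5, c=4): slope 11/4, span 4
Factored form: p(x) = 4 ⊗ (x ⊕ (-11/4)) ⊗ (x ⊕ (-11/4)) ⊗ (x ⊕ (-11/4)) ⊗ (x ⊕ (-11/4)) ⊗ (x ⊕ 8)
Answer: roots = -11/4 (mult 4), 8 (mult 1)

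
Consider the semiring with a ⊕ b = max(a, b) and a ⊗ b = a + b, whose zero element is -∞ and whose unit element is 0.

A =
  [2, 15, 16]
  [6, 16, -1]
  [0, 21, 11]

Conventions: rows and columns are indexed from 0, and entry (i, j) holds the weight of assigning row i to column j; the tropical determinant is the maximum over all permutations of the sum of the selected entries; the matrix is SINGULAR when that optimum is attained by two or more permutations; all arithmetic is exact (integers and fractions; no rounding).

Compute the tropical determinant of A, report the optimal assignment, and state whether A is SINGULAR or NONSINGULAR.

σ = (0, 1, 2): 2 + 16 + 11 = 29
σ = (0, 2, 1): 2 + (-1) + 21 = 22
σ = (1, 0, 2): 15 + 6 + 11 = 32
σ = (1, 2, 0): 15 + (-1) + 0 = 14
σ = (2, 0, 1): 16 + 6 + 21 = 43
σ = (2, 1, 0): 16 + 16 + 0 = 32
Optimal value attained by: σ = (2, 0, 1).
Answer: det⊕(A) = 43; verdict: NONSINGULAR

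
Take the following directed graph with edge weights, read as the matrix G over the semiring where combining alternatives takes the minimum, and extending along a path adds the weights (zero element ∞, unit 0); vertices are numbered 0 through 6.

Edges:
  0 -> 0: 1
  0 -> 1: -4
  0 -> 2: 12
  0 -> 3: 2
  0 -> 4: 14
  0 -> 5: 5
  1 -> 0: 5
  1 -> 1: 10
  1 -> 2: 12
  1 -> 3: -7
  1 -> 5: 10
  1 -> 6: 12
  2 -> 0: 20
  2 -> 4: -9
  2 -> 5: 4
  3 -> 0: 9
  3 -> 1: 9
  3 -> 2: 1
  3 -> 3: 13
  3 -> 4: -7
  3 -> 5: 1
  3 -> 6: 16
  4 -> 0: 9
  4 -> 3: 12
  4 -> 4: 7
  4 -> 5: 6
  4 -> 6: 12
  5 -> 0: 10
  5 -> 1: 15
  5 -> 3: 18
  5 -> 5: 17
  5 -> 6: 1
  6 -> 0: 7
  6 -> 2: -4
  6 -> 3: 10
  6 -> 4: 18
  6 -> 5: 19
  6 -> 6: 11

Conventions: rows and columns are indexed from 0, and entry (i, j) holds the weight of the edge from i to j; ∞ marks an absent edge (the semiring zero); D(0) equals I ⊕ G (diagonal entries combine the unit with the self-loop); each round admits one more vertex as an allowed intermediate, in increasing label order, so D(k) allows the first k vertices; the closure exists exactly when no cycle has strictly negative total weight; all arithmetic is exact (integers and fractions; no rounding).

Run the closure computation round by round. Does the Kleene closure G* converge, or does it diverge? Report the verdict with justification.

D(0):
  [0, -4, 12, 2, 14, 5, ∞]
  [5, 0, 12, -7, ∞, 10, 12]
  [20, ∞, 0, ∞, -9, 4, ∞]
  [9, 9, 1, 0, -7, 1, 16]
  [9, ∞, ∞, 12, 0, 6, 12]
  [10, 15, ∞, 18, ∞, 0, 1]
  [7, ∞, -4, 10, 18, 19, 0]
D(1):
  [0, -4, 12, 2, 14, 5, ∞]
  [5, 0, 12, -7, 19, 10, 12]
  [20, 16, 0, 22, -9, 4, ∞]
  [9, 5, 1, 0, -7, 1, 16]
  [9, 5, 21, 11, 0, 6, 12]
  [10, 6, 22, 12, 24, 0, 1]
  [7, 3, -4, 9, 18, 12, 0]
Detection: at round 2, diagonal entry (3, 3) turns strictly negative.
Key observation: the cycle 3->0->1->3 has total weight 9 + (-4) + (-7), which is strictly negative.
Answer: DIVERGES — negative cycle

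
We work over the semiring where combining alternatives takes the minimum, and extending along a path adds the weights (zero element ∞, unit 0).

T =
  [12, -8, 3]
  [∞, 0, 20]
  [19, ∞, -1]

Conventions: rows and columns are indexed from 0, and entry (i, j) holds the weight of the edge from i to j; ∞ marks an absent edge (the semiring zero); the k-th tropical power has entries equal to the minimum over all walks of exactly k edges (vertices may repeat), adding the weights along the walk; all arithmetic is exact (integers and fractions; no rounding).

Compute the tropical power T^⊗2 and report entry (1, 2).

T^⊗2:
  [22, -8, 2]
  [39, 0, 19]
  [18, 11, -2]
Key observation: the optimum is the walk 1->2->2, with weight 20 + (-1) = 19.
Optimal value attained by: walk 1->2->2.
Answer: (T^⊗2)[1][2] = 19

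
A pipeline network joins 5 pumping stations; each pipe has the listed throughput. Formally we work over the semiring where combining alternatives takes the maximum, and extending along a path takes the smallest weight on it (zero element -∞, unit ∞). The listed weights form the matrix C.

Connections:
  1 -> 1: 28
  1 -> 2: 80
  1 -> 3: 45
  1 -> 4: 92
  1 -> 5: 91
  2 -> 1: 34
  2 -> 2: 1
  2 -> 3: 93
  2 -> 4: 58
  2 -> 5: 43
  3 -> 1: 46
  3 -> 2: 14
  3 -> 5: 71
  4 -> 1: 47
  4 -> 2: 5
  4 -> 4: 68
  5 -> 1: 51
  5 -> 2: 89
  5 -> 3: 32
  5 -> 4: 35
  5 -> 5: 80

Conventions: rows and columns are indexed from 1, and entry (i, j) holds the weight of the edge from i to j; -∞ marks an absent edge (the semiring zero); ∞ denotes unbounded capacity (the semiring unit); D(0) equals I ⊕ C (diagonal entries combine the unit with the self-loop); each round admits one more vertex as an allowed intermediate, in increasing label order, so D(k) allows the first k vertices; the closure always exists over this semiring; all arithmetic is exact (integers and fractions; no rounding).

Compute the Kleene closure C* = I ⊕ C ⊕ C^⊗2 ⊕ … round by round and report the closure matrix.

D(0):
  [∞, 80, 45, 92, 91]
  [34, ∞, 93, 58, 43]
  [46, 14, ∞, -∞, 71]
  [47, 5, -∞, ∞, -∞]
  [51, 89, 32, 35, ∞]
D(1):
  [∞, 80, 45, 92, 91]
  [34, ∞, 93, 58, 43]
  [46, 46, ∞, 46, 71]
  [47, 47, 45, ∞, 47]
  [51, 89, 45, 51, ∞]
D(2):
  [∞, 80, 80, 92, 91]
  [34, ∞, 93, 58, 43]
  [46, 46, ∞, 46, 71]
  [47, 47, 47, ∞, 47]
  [51, 89, 89, 58, ∞]
D(3):
  [∞, 80, 80, 92, 91]
  [46, ∞, 93, 58, 71]
  [46, 46, ∞, 46, 71]
  [47, 47, 47, ∞, 47]
  [51, 89, 89, 58, ∞]
D(4):
  [∞, 80, 80, 92, 91]
  [47, ∞, 93, 58, 71]
  [46, 46, ∞, 46, 71]
  [47, 47, 47, ∞, 47]
  [51, 89, 89, 58, ∞]
D(5):
  [∞, 89, 89, 92, 91]
  [51, ∞, 93, 58, 71]
  [51, 71, ∞, 58, 71]
  [47, 47, 47, ∞, 47]
  [51, 89, 89, 58, ∞]
Answer: C* = [[∞, 89, 89, 92, 91], [51, ∞, 93, 58, 71], [51, 71, ∞, 58, 71], [47, 47, 47, ∞, 47], [51, 89, 89, 58, ∞]]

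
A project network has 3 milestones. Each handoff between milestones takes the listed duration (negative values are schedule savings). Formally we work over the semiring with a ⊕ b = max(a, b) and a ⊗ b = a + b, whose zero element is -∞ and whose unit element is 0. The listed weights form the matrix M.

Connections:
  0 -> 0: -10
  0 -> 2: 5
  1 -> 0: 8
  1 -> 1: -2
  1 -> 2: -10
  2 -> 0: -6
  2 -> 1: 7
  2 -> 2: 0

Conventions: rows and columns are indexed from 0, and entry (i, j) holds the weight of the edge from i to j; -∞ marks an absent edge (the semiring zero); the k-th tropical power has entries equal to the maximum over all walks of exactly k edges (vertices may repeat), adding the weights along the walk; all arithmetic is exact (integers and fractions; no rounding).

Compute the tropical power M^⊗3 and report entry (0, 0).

M^⊗2:
  [-1, 12, 5]
  [6, -3, 13]
  [15, 7, 0]
M^⊗3:
  [20, 12, 5]
  [7, 20, 13]
  [15, 7, 20]
Key observation: the optimum is the walk 0->2->1->0, with weight 5 + 7 + 8 = 20.
Optimal value attained by: walk 0->2->1->0.
Answer: (M^⊗3)[0][0] = 20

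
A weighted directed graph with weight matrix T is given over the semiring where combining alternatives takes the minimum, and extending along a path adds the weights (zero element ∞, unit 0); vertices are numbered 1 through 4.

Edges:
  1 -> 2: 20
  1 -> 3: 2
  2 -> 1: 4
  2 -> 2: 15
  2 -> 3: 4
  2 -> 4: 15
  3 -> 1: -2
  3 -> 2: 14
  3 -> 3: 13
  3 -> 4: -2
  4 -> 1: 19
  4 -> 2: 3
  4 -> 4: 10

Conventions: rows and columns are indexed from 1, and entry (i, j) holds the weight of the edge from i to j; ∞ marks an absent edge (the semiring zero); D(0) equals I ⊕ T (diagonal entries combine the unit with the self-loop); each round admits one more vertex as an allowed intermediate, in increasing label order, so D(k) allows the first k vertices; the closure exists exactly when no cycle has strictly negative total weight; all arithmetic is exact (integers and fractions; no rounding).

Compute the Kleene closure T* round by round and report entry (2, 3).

D(0):
  [0, 20, 2, ∞]
  [4, 0, 4, 15]
  [-2, 14, 0, -2]
  [19, 3, ∞, 0]
D(1):
  [0, 20, 2, ∞]
  [4, 0, 4, 15]
  [-2, 14, 0, -2]
  [19, 3, 21, 0]
D(2):
  [0, 20, 2, 35]
  [4, 0, 4, 15]
  [-2, 14, 0, -2]
  [7, 3, 7, 0]
D(3):
  [0, 16, 2, 0]
  [2, 0, 4, 2]
  [-2, 14, 0, -2]
  [5, 3, 7, 0]
D(4):
  [0, 3, 2, 0]
  [2, 0, 4, 2]
  [-2, 1, 0, -2]
  [5, 3, 7, 0]
Answer: T*[2][3] = 4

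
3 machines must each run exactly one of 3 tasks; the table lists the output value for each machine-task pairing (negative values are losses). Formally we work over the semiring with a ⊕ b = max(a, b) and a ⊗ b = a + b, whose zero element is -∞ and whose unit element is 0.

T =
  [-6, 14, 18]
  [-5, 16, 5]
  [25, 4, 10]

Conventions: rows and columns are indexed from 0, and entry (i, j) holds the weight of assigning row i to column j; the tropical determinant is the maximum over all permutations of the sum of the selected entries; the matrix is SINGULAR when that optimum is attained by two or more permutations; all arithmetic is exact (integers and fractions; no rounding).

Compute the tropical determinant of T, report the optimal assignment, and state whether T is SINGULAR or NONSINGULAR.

σ = (0, 1, 2): (-6) + 16 + 10 = 20
σ = (0, 2, 1): (-6) + 5 + 4 = 3
σ = (1, 0, 2): 14 + (-5) + 10 = 19
σ = (1, 2, 0): 14 + 5 + 25 = 44
σ = (2, 0, 1): 18 + (-5) + 4 = 17
σ = (2, 1, 0): 18 + 16 + 25 = 59
Optimal value attained by: σ = (2, 1, 0).
Answer: det⊕(T) = 59; verdict: NONSINGULAR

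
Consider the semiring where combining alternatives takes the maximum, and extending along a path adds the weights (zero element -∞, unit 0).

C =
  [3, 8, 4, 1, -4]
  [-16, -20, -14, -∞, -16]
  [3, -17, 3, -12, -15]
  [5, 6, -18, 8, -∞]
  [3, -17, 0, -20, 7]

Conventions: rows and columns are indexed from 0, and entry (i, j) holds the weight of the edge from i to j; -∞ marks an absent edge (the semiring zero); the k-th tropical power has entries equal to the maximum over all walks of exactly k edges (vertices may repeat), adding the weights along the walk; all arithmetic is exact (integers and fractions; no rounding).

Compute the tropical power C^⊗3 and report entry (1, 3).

C^⊗2:
  [7, 11, 7, 9, 3]
  [-11, -8, -11, -15, -9]
  [6, 11, 7, 4, -1]
  [13, 14, 9, 16, 1]
  [10, 11, 7, 4, 14]
C^⊗3:
  [14, 15, 11, 17, 10]
  [-6, -3, -7, -7, -2]
  [10, 14, 10, 12, 6]
  [21, 22, 17, 24, 9]
  [17, 18, 14, 12, 21]
Key observation: the optimum is the walk 1->0->3->3, with weight (-16) + 1 + 8 = -7.
Optimal value attained by: walk 1->0->3->3.
Answer: (C^⊗3)[1][3] = -7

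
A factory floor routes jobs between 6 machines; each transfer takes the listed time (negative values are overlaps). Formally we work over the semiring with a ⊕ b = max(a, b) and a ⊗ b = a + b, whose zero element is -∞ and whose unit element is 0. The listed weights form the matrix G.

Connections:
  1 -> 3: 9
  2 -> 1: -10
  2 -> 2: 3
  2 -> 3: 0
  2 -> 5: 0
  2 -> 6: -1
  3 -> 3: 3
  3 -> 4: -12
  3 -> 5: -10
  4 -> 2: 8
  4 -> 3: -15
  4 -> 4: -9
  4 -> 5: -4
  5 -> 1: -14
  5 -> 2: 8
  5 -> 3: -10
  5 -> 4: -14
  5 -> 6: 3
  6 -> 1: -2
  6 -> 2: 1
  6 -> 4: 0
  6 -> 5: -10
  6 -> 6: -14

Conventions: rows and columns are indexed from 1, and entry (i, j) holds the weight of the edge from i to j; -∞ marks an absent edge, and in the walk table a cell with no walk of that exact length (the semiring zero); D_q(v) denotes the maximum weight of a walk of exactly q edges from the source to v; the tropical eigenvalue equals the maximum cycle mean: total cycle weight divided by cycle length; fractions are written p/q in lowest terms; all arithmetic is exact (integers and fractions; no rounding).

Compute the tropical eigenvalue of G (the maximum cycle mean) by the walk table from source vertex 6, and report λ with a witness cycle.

q=0: [-∞, -∞, -∞, -∞, -∞, 0]
q=1: [-2, 1, -∞, 0, -10, -14]
q=2: [-9, 8, 7, -9, 1, 0]
q=3: [-2, 11, 10, 0, 8, 7]
q=4: [5, 16, 13, 7, 11, 11]
q=5: [9, 19, 16, 11, 16, 15]
q=6: [13, 24, 19, 15, 19, 19]
Optimal cycle mean attained by: cycle 2->5->2, total 0 + 8, length 2.
Answer: λ = 4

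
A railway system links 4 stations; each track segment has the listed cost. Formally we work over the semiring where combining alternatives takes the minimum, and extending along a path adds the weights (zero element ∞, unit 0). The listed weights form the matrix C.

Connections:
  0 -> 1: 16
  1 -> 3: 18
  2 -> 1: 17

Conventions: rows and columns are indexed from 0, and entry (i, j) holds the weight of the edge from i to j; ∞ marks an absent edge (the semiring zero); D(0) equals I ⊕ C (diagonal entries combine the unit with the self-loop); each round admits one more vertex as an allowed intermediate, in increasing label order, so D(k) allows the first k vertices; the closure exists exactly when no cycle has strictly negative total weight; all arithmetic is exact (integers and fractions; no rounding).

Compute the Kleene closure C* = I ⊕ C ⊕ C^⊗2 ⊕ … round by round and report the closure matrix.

D(0):
  [0, 16, ∞, ∞]
  [∞, 0, ∞, 18]
  [∞, 17, 0, ∞]
  [∞, ∞, ∞, 0]
D(1):
  [0, 16, ∞, ∞]
  [∞, 0, ∞, 18]
  [∞, 17, 0, ∞]
  [∞, ∞, ∞, 0]
D(2):
  [0, 16, ∞, 34]
  [∞, 0, ∞, 18]
  [∞, 17, 0, 35]
  [∞, ∞, ∞, 0]
D(3):
  [0, 16, ∞, 34]
  [∞, 0, ∞, 18]
  [∞, 17, 0, 35]
  [∞, ∞, ∞, 0]
D(4):
  [0, 16, ∞, 34]
  [∞, 0, ∞, 18]
  [∞, 17, 0, 35]
  [∞, ∞, ∞, 0]
Answer: C* = [[0, 16, ∞, 34], [∞, 0, ∞, 18], [∞, 17, 0, 35], [∞, ∞, ∞, 0]]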